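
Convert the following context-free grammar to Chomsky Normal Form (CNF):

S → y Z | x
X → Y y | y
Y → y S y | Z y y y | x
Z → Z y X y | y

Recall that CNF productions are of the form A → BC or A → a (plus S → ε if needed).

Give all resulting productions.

TY → y; S → x; X → y; Y → x; Z → y; S → TY Z; X → Y TY; Y → TY X0; X0 → S TY; Y → Z X1; X1 → TY X2; X2 → TY TY; Z → Z X3; X3 → TY X4; X4 → X TY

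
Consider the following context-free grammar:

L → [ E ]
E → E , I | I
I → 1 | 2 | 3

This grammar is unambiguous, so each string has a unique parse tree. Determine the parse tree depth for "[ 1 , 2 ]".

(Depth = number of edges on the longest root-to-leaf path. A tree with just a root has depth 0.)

4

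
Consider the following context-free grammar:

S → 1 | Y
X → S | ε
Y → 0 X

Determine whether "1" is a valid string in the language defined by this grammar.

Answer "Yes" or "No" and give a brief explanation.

Yes - a valid derivation exists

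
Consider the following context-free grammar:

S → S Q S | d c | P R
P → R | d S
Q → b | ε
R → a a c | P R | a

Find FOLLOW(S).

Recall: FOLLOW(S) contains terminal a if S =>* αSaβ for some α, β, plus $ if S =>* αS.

We compute FOLLOW(S) using the standard algorithm.
FOLLOW(S) starts with {$}.
FIRST(P) = {a, d}
FIRST(Q) = {b, ε}
FIRST(R) = {a, d}
FIRST(S) = {a, d}
FOLLOW(P) = {a, d}
FOLLOW(Q) = {a, d}
FOLLOW(R) = {$, a, b, d}
FOLLOW(S) = {$, a, b, d}
Therefore, FOLLOW(S) = {$, a, b, d}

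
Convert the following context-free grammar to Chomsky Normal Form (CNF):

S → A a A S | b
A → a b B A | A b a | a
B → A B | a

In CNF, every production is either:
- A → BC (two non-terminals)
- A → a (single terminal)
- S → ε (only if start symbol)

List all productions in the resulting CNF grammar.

TA → a; S → b; TB → b; A → a; B → a; S → A X0; X0 → TA X1; X1 → A S; A → TA X2; X2 → TB X3; X3 → B A; A → A X4; X4 → TB TA; B → A B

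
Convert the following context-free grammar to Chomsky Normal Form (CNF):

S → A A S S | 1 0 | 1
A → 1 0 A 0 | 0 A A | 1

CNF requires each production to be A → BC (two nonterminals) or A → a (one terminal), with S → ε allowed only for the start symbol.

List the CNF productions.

T1 → 1; T0 → 0; S → 1; A → 1; S → A X0; X0 → A X1; X1 → S S; S → T1 T0; A → T1 X2; X2 → T0 X3; X3 → A T0; A → T0 X4; X4 → A A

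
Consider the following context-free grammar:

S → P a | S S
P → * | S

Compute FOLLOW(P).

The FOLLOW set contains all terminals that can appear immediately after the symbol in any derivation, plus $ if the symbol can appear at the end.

We compute FOLLOW(P) using the standard algorithm.
FOLLOW(S) starts with {$}.
FIRST(P) = {*}
FIRST(S) = {*}
FOLLOW(P) = {a}
FOLLOW(S) = {$, *, a}
Therefore, FOLLOW(P) = {a}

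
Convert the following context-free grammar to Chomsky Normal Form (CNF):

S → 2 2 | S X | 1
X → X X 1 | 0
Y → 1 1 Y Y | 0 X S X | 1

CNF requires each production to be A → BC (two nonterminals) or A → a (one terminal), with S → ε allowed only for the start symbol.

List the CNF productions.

T2 → 2; S → 1; T1 → 1; X → 0; T0 → 0; Y → 1; S → T2 T2; S → S X; X → X X0; X0 → X T1; Y → T1 X1; X1 → T1 X2; X2 → Y Y; Y → T0 X3; X3 → X X4; X4 → S X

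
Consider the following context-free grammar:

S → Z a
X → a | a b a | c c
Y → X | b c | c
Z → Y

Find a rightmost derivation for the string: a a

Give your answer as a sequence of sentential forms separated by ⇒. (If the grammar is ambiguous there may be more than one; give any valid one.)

S ⇒ Z a ⇒ Y a ⇒ X a ⇒ a a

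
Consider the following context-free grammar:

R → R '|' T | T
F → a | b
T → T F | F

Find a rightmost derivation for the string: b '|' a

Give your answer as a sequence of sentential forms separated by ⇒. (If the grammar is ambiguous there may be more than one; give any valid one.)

R ⇒ R '|' T ⇒ R '|' F ⇒ R '|' a ⇒ T '|' a ⇒ F '|' a ⇒ b '|' a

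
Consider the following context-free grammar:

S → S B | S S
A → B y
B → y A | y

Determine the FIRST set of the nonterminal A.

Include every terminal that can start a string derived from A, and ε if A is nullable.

We compute FIRST(A) using the standard algorithm.
FIRST(A) = {y}
FIRST(B) = {y}
FIRST(S) = {}
Therefore, FIRST(A) = {y}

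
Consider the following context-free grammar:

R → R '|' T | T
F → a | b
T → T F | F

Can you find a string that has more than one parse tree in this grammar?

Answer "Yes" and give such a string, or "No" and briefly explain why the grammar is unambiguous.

No - the grammar is unambiguous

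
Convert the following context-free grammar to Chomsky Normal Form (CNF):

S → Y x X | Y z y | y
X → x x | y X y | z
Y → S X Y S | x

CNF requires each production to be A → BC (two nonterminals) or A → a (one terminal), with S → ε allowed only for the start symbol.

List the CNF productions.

TX → x; TZ → z; TY → y; S → y; X → z; Y → x; S → Y X0; X0 → TX X; S → Y X1; X1 → TZ TY; X → TX TX; X → TY X2; X2 → X TY; Y → S X3; X3 → X X4; X4 → Y S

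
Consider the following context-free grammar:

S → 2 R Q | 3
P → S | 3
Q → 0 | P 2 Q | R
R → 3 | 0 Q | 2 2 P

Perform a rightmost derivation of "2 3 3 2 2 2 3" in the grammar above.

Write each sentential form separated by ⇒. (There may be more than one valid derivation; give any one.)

S ⇒ 2 R Q ⇒ 2 R P 2 Q ⇒ 2 R P 2 R ⇒ 2 R P 2 2 2 P ⇒ 2 R P 2 2 2 3 ⇒ 2 R 3 2 2 2 3 ⇒ 2 3 3 2 2 2 3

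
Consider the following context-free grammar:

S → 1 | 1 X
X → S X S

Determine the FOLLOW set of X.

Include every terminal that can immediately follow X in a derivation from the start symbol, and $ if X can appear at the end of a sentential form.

We compute FOLLOW(X) using the standard algorithm.
FOLLOW(S) starts with {$}.
FIRST(S) = {1}
FIRST(X) = {1}
FOLLOW(S) = {$, 1}
FOLLOW(X) = {$, 1}
Therefore, FOLLOW(X) = {$, 1}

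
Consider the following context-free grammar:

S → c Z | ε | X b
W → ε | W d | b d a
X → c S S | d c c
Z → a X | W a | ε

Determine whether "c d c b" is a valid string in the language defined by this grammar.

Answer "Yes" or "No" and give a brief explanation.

No - no valid derivation exists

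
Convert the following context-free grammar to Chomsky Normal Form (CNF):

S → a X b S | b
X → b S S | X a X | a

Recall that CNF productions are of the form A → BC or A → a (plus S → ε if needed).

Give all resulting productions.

TA → a; TB → b; S → b; X → a; S → TA X0; X0 → X X1; X1 → TB S; X → TB X2; X2 → S S; X → X X3; X3 → TA X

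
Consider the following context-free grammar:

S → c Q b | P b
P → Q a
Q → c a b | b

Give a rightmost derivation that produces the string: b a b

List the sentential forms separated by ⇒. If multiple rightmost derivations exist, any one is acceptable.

S ⇒ P b ⇒ Q a b ⇒ b a b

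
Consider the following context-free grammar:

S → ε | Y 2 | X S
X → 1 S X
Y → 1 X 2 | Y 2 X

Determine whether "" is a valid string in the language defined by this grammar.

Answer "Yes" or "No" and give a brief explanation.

Yes - a valid derivation exists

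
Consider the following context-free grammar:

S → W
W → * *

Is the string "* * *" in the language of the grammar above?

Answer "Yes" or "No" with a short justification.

No - no valid derivation exists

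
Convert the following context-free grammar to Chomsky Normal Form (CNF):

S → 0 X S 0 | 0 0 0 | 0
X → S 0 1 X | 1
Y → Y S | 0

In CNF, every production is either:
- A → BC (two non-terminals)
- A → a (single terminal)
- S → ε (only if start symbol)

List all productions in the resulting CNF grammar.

T0 → 0; S → 0; T1 → 1; X → 1; Y → 0; S → T0 X0; X0 → X X1; X1 → S T0; S → T0 X2; X2 → T0 T0; X → S X3; X3 → T0 X4; X4 → T1 X; Y → Y S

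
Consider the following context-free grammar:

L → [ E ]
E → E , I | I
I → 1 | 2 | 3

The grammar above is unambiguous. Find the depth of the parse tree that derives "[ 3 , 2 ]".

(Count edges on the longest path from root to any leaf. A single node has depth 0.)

4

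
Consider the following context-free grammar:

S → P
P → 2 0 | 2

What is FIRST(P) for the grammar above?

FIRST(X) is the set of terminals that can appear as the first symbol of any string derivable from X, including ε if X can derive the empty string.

We compute FIRST(P) using the standard algorithm.
FIRST(P) = {2}
FIRST(S) = {2}
Therefore, FIRST(P) = {2}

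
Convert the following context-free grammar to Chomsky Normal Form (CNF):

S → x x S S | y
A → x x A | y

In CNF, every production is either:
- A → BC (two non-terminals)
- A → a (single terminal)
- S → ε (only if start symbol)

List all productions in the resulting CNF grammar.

TX → x; S → y; A → y; S → TX X0; X0 → TX X1; X1 → S S; A → TX X2; X2 → TX A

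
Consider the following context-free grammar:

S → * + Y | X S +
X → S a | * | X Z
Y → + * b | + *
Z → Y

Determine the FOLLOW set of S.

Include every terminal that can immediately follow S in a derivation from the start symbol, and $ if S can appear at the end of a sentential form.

We compute FOLLOW(S) using the standard algorithm.
FOLLOW(S) starts with {$}.
FIRST(S) = {*}
FIRST(X) = {*}
FIRST(Y) = {+}
FIRST(Z) = {+}
FOLLOW(S) = {$, +, a}
FOLLOW(X) = {*, +}
FOLLOW(Y) = {$, *, +, a}
FOLLOW(Z) = {*, +}
Therefore, FOLLOW(S) = {$, +, a}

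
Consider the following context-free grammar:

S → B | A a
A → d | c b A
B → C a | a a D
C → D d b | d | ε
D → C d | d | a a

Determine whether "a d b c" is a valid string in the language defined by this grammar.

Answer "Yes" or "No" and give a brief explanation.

No - no valid derivation exists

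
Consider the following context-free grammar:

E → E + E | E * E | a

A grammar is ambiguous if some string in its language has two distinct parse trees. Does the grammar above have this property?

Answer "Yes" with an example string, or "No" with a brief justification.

Yes - the string 'a + a + a + a * a' has two distinct parse trees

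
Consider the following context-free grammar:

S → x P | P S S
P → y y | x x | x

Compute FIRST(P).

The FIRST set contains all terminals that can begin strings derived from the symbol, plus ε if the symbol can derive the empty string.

We compute FIRST(P) using the standard algorithm.
FIRST(P) = {x, y}
FIRST(S) = {x, y}
Therefore, FIRST(P) = {x, y}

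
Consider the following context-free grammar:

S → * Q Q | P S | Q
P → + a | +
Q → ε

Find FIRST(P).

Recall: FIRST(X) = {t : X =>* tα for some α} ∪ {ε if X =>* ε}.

We compute FIRST(P) using the standard algorithm.
FIRST(P) = {+}
FIRST(Q) = {ε}
FIRST(S) = {*, +, ε}
Therefore, FIRST(P) = {+}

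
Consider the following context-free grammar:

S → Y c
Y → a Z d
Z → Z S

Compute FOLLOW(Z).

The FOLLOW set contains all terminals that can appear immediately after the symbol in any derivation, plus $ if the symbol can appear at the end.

We compute FOLLOW(Z) using the standard algorithm.
FOLLOW(S) starts with {$}.
FIRST(S) = {a}
FIRST(Y) = {a}
FIRST(Z) = {}
FOLLOW(S) = {$, a, d}
FOLLOW(Y) = {c}
FOLLOW(Z) = {a, d}
Therefore, FOLLOW(Z) = {a, d}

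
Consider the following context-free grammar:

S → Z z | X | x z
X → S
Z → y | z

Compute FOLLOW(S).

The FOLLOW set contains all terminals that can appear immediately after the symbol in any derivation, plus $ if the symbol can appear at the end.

We compute FOLLOW(S) using the standard algorithm.
FOLLOW(S) starts with {$}.
FIRST(S) = {x, y, z}
FIRST(X) = {x, y, z}
FIRST(Z) = {y, z}
FOLLOW(S) = {$}
FOLLOW(X) = {$}
FOLLOW(Z) = {z}
Therefore, FOLLOW(S) = {$}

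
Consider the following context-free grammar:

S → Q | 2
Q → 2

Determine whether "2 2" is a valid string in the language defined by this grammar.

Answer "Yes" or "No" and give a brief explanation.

No - no valid derivation exists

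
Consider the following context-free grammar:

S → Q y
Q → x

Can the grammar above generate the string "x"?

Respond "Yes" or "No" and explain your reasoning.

No - no valid derivation exists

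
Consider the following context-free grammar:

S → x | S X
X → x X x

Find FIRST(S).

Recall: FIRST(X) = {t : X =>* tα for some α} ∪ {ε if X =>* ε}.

We compute FIRST(S) using the standard algorithm.
FIRST(S) = {x}
FIRST(X) = {x}
Therefore, FIRST(S) = {x}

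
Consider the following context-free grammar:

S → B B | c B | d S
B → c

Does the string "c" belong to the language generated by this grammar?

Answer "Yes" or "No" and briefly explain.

No - no valid derivation exists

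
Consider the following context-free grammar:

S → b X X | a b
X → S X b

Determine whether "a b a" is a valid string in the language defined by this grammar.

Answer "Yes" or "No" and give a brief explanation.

No - no valid derivation exists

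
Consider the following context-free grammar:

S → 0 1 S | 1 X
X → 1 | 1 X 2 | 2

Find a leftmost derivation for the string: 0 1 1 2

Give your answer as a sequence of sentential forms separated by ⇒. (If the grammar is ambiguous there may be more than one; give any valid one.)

S ⇒ 0 1 S ⇒ 0 1 1 X ⇒ 0 1 1 2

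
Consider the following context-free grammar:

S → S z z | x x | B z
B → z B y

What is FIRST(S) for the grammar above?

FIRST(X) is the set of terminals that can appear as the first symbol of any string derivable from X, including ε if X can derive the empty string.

We compute FIRST(S) using the standard algorithm.
FIRST(B) = {z}
FIRST(S) = {x, z}
Therefore, FIRST(S) = {x, z}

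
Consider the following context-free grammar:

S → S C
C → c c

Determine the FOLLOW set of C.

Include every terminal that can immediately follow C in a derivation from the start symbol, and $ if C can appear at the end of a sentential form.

We compute FOLLOW(C) using the standard algorithm.
FOLLOW(S) starts with {$}.
FIRST(C) = {c}
FIRST(S) = {}
FOLLOW(C) = {$, c}
FOLLOW(S) = {$, c}
Therefore, FOLLOW(C) = {$, c}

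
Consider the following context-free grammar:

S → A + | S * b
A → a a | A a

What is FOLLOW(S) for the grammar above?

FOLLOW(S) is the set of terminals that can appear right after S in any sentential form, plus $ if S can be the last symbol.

We compute FOLLOW(S) using the standard algorithm.
FOLLOW(S) starts with {$}.
FIRST(A) = {a}
FIRST(S) = {a}
FOLLOW(A) = {+, a}
FOLLOW(S) = {$, *}
Therefore, FOLLOW(S) = {$, *}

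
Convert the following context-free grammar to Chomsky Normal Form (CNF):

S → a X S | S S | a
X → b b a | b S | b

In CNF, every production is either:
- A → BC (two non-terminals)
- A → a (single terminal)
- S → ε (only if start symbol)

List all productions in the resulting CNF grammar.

TA → a; S → a; TB → b; X → b; S → TA X0; X0 → X S; S → S S; X → TB X1; X1 → TB TA; X → TB S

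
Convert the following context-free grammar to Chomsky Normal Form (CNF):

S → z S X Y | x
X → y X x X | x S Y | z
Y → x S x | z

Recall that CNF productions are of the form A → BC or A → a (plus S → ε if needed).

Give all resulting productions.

TZ → z; S → x; TY → y; TX → x; X → z; Y → z; S → TZ X0; X0 → S X1; X1 → X Y; X → TY X2; X2 → X X3; X3 → TX X; X → TX X4; X4 → S Y; Y → TX X5; X5 → S TX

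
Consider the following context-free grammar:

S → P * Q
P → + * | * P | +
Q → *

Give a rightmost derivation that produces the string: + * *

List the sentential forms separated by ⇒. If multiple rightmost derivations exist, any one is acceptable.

S ⇒ P * Q ⇒ P * * ⇒ + * *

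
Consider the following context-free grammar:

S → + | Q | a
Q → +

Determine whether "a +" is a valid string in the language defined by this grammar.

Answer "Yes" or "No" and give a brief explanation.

No - no valid derivation exists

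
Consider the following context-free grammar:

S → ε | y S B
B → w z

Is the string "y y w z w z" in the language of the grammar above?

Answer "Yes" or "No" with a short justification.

Yes - a valid derivation exists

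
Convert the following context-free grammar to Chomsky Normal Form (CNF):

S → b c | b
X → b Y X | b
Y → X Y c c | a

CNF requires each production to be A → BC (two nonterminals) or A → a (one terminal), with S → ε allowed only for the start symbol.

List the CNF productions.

TB → b; TC → c; S → b; X → b; Y → a; S → TB TC; X → TB X0; X0 → Y X; Y → X X1; X1 → Y X2; X2 → TC TC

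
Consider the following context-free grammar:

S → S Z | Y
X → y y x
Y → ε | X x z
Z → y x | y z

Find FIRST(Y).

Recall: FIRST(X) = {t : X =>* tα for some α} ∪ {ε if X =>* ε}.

We compute FIRST(Y) using the standard algorithm.
FIRST(S) = {y, ε}
FIRST(X) = {y}
FIRST(Y) = {y, ε}
FIRST(Z) = {y}
Therefore, FIRST(Y) = {y, ε}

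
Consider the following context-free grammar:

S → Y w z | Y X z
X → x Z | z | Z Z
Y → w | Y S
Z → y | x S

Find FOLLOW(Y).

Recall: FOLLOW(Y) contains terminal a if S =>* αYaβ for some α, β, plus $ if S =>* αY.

We compute FOLLOW(Y) using the standard algorithm.
FOLLOW(S) starts with {$}.
FIRST(S) = {w}
FIRST(X) = {x, y, z}
FIRST(Y) = {w}
FIRST(Z) = {x, y}
FOLLOW(S) = {$, w, x, y, z}
FOLLOW(X) = {z}
FOLLOW(Y) = {w, x, y, z}
FOLLOW(Z) = {x, y, z}
Therefore, FOLLOW(Y) = {w, x, y, z}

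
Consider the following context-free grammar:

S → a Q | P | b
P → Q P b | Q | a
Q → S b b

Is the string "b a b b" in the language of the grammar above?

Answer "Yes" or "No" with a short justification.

No - no valid derivation exists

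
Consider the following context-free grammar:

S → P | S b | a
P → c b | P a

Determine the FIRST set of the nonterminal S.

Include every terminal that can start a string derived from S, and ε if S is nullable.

We compute FIRST(S) using the standard algorithm.
FIRST(P) = {c}
FIRST(S) = {a, c}
Therefore, FIRST(S) = {a, c}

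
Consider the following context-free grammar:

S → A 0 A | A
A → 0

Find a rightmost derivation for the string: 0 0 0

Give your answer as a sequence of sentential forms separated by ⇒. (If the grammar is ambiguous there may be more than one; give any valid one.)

S ⇒ A 0 A ⇒ A 0 0 ⇒ 0 0 0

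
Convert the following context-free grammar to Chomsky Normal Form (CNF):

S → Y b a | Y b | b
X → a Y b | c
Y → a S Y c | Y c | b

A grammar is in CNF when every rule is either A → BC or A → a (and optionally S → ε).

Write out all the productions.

TB → b; TA → a; S → b; X → c; TC → c; Y → b; S → Y X0; X0 → TB TA; S → Y TB; X → TA X1; X1 → Y TB; Y → TA X2; X2 → S X3; X3 → Y TC; Y → Y TC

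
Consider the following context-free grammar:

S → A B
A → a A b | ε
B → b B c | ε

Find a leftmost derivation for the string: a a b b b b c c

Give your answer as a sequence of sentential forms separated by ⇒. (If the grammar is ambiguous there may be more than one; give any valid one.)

S ⇒ A B ⇒ a A b B ⇒ a a A b b B ⇒ a a b b B ⇒ a a b b b B c ⇒ a a b b b b B c c ⇒ a a b b b b c c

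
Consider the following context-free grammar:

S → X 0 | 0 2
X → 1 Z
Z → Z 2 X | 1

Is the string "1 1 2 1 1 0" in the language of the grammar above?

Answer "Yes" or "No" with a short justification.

Yes - a valid derivation exists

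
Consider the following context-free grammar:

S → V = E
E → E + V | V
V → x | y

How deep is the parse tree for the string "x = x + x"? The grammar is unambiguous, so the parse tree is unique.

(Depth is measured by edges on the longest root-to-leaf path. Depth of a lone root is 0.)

4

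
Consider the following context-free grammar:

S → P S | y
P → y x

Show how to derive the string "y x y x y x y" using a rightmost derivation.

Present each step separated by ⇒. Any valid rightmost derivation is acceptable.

S ⇒ P S ⇒ P P S ⇒ P P P S ⇒ P P P y ⇒ P P y x y ⇒ P y x y x y ⇒ y x y x y x y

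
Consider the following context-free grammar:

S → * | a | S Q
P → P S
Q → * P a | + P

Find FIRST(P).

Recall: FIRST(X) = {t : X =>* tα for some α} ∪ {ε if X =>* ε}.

We compute FIRST(P) using the standard algorithm.
FIRST(P) = {}
FIRST(Q) = {*, +}
FIRST(S) = {*, a}
Therefore, FIRST(P) = {}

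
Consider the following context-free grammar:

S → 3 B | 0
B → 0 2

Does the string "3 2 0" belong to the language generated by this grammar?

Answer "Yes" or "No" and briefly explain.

No - no valid derivation exists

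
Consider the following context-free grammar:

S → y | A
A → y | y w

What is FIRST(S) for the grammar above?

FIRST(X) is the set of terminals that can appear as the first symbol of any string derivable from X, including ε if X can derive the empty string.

We compute FIRST(S) using the standard algorithm.
FIRST(A) = {y}
FIRST(S) = {y}
Therefore, FIRST(S) = {y}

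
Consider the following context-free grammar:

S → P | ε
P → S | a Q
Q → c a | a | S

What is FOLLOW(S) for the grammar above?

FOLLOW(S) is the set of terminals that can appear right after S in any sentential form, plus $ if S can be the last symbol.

We compute FOLLOW(S) using the standard algorithm.
FOLLOW(S) starts with {$}.
FIRST(P) = {a, ε}
FIRST(Q) = {a, c, ε}
FIRST(S) = {a, ε}
FOLLOW(P) = {$}
FOLLOW(Q) = {$}
FOLLOW(S) = {$}
Therefore, FOLLOW(S) = {$}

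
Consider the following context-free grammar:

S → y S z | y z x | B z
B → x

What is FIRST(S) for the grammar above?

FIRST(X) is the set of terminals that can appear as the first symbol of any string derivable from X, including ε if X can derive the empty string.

We compute FIRST(S) using the standard algorithm.
FIRST(B) = {x}
FIRST(S) = {x, y}
Therefore, FIRST(S) = {x, y}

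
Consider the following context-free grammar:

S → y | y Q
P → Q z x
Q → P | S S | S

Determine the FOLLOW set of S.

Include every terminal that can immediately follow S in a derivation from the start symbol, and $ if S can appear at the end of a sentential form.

We compute FOLLOW(S) using the standard algorithm.
FOLLOW(S) starts with {$}.
FIRST(P) = {y}
FIRST(Q) = {y}
FIRST(S) = {y}
FOLLOW(P) = {$, y, z}
FOLLOW(Q) = {$, y, z}
FOLLOW(S) = {$, y, z}
Therefore, FOLLOW(S) = {$, y, z}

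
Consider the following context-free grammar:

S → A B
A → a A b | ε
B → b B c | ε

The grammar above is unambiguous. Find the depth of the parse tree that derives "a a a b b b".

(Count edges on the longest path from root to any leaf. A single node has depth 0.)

5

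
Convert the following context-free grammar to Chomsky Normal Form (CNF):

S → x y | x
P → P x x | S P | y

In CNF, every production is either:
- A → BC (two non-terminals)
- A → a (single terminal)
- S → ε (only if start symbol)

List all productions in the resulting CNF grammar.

TX → x; TY → y; S → x; P → y; S → TX TY; P → P X0; X0 → TX TX; P → S P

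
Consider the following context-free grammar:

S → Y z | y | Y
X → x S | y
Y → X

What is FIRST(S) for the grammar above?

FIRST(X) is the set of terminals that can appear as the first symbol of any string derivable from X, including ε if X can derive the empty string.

We compute FIRST(S) using the standard algorithm.
FIRST(S) = {x, y}
FIRST(X) = {x, y}
FIRST(Y) = {x, y}
Therefore, FIRST(S) = {x, y}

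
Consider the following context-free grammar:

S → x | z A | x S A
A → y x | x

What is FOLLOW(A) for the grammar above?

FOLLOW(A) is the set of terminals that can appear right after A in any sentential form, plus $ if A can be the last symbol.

We compute FOLLOW(A) using the standard algorithm.
FOLLOW(S) starts with {$}.
FIRST(A) = {x, y}
FIRST(S) = {x, z}
FOLLOW(A) = {$, x, y}
FOLLOW(S) = {$, x, y}
Therefore, FOLLOW(A) = {$, x, y}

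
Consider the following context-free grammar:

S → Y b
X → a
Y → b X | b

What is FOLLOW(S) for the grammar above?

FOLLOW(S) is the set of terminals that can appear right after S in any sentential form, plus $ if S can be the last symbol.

We compute FOLLOW(S) using the standard algorithm.
FOLLOW(S) starts with {$}.
FIRST(S) = {b}
FIRST(X) = {a}
FIRST(Y) = {b}
FOLLOW(S) = {$}
FOLLOW(X) = {b}
FOLLOW(Y) = {b}
Therefore, FOLLOW(S) = {$}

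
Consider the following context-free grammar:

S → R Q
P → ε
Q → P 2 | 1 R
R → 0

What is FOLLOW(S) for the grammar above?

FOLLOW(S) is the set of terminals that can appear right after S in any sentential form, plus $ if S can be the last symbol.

We compute FOLLOW(S) using the standard algorithm.
FOLLOW(S) starts with {$}.
FIRST(P) = {ε}
FIRST(Q) = {1, 2}
FIRST(R) = {0}
FIRST(S) = {0}
FOLLOW(P) = {2}
FOLLOW(Q) = {$}
FOLLOW(R) = {$, 1, 2}
FOLLOW(S) = {$}
Therefore, FOLLOW(S) = {$}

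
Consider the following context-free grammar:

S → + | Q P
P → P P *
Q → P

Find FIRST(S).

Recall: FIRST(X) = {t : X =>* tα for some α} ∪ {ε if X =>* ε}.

We compute FIRST(S) using the standard algorithm.
FIRST(P) = {}
FIRST(Q) = {}
FIRST(S) = {+}
Therefore, FIRST(S) = {+}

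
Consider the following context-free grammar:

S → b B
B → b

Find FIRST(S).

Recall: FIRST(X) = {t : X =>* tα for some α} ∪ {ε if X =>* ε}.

We compute FIRST(S) using the standard algorithm.
FIRST(B) = {b}
FIRST(S) = {b}
Therefore, FIRST(S) = {b}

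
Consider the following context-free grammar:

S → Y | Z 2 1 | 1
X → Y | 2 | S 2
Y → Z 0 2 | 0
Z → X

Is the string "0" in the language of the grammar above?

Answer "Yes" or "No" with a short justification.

Yes - a valid derivation exists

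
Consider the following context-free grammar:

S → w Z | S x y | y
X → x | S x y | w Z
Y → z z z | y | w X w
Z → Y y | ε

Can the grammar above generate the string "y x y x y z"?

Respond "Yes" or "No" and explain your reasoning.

No - no valid derivation exists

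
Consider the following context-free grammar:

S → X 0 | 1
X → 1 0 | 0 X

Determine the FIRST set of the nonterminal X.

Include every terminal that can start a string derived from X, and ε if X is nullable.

We compute FIRST(X) using the standard algorithm.
FIRST(S) = {0, 1}
FIRST(X) = {0, 1}
Therefore, FIRST(X) = {0, 1}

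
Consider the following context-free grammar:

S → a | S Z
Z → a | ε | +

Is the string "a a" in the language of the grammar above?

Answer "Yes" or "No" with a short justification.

Yes - a valid derivation exists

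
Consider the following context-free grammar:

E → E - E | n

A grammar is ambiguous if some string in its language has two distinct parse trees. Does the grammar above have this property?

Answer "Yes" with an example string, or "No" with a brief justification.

Yes - the string 'n - n - n - n - n' has two distinct parse trees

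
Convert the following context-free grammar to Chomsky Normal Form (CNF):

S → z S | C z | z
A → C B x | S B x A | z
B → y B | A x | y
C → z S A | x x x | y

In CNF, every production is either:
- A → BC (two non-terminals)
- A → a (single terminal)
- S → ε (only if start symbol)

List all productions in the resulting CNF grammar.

TZ → z; S → z; TX → x; A → z; TY → y; B → y; C → y; S → TZ S; S → C TZ; A → C X0; X0 → B TX; A → S X1; X1 → B X2; X2 → TX A; B → TY B; B → A TX; C → TZ X3; X3 → S A; C → TX X4; X4 → TX TX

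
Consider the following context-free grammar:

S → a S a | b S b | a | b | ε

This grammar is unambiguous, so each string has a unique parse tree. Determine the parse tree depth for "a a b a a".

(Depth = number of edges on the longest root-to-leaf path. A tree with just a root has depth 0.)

3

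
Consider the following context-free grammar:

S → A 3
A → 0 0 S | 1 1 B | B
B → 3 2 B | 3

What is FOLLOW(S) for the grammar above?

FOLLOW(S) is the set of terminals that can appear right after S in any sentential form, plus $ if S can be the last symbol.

We compute FOLLOW(S) using the standard algorithm.
FOLLOW(S) starts with {$}.
FIRST(A) = {0, 1, 3}
FIRST(B) = {3}
FIRST(S) = {0, 1, 3}
FOLLOW(A) = {3}
FOLLOW(B) = {3}
FOLLOW(S) = {$, 3}
Therefore, FOLLOW(S) = {$, 3}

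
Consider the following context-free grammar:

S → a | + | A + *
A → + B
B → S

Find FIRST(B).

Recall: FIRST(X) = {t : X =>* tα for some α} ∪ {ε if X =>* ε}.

We compute FIRST(B) using the standard algorithm.
FIRST(A) = {+}
FIRST(B) = {+, a}
FIRST(S) = {+, a}
Therefore, FIRST(B) = {+, a}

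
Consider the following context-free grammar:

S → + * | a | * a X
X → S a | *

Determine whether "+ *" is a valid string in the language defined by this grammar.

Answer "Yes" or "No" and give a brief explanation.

Yes - a valid derivation exists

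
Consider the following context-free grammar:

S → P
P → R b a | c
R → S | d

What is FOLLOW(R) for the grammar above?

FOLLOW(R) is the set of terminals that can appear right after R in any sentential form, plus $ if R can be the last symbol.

We compute FOLLOW(R) using the standard algorithm.
FOLLOW(S) starts with {$}.
FIRST(P) = {c, d}
FIRST(R) = {c, d}
FIRST(S) = {c, d}
FOLLOW(P) = {$, b}
FOLLOW(R) = {b}
FOLLOW(S) = {$, b}
Therefore, FOLLOW(R) = {b}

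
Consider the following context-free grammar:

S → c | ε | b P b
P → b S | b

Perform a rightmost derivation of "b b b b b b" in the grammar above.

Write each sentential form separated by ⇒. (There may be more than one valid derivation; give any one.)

S ⇒ b P b ⇒ b b S b ⇒ b b b P b b ⇒ b b b b b b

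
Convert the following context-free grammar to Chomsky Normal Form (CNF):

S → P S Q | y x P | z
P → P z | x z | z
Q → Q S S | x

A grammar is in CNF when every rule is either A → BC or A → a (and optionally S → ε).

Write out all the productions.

TY → y; TX → x; S → z; TZ → z; P → z; Q → x; S → P X0; X0 → S Q; S → TY X1; X1 → TX P; P → P TZ; P → TX TZ; Q → Q X2; X2 → S S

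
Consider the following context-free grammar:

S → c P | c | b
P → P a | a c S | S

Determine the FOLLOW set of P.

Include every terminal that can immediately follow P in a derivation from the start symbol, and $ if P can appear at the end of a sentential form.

We compute FOLLOW(P) using the standard algorithm.
FOLLOW(S) starts with {$}.
FIRST(P) = {a, b, c}
FIRST(S) = {b, c}
FOLLOW(P) = {$, a}
FOLLOW(S) = {$, a}
Therefore, FOLLOW(P) = {$, a}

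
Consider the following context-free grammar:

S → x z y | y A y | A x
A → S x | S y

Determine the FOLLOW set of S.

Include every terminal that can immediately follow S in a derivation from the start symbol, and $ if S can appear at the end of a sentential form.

We compute FOLLOW(S) using the standard algorithm.
FOLLOW(S) starts with {$}.
FIRST(A) = {x, y}
FIRST(S) = {x, y}
FOLLOW(A) = {x, y}
FOLLOW(S) = {$, x, y}
Therefore, FOLLOW(S) = {$, x, y}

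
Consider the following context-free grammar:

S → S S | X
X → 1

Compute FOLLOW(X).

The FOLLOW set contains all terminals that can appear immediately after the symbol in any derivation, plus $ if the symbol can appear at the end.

We compute FOLLOW(X) using the standard algorithm.
FOLLOW(S) starts with {$}.
FIRST(S) = {1}
FIRST(X) = {1}
FOLLOW(S) = {$, 1}
FOLLOW(X) = {$, 1}
Therefore, FOLLOW(X) = {$, 1}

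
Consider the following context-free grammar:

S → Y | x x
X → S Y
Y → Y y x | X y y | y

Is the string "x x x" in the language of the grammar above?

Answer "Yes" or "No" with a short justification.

No - no valid derivation exists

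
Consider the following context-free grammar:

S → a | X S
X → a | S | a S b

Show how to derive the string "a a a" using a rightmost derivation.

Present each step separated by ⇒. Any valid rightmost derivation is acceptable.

S ⇒ X S ⇒ X X S ⇒ X X a ⇒ X a a ⇒ a a a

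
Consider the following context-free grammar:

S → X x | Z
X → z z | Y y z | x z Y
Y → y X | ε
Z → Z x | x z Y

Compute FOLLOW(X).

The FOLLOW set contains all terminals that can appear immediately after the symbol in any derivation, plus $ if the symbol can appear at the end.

We compute FOLLOW(X) using the standard algorithm.
FOLLOW(S) starts with {$}.
FIRST(S) = {x, y, z}
FIRST(X) = {x, y, z}
FIRST(Y) = {y, ε}
FIRST(Z) = {x}
FOLLOW(S) = {$}
FOLLOW(X) = {$, x, y}
FOLLOW(Y) = {$, x, y}
FOLLOW(Z) = {$, x}
Therefore, FOLLOW(X) = {$, x, y}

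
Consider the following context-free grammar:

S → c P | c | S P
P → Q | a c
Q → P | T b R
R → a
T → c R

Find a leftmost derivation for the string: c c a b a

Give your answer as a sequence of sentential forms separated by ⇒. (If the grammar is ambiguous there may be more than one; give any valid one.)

S ⇒ c P ⇒ c Q ⇒ c T b R ⇒ c c R b R ⇒ c c a b R ⇒ c c a b a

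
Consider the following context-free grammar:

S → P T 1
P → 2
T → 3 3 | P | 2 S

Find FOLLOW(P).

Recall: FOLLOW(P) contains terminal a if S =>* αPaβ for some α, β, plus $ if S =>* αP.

We compute FOLLOW(P) using the standard algorithm.
FOLLOW(S) starts with {$}.
FIRST(P) = {2}
FIRST(S) = {2}
FIRST(T) = {2, 3}
FOLLOW(P) = {1, 2, 3}
FOLLOW(S) = {$, 1}
FOLLOW(T) = {1}
Therefore, FOLLOW(P) = {1, 2, 3}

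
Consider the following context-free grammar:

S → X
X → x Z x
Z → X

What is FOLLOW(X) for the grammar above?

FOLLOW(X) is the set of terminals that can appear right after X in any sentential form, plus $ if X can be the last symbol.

We compute FOLLOW(X) using the standard algorithm.
FOLLOW(S) starts with {$}.
FIRST(S) = {x}
FIRST(X) = {x}
FIRST(Z) = {x}
FOLLOW(S) = {$}
FOLLOW(X) = {$, x}
FOLLOW(Z) = {x}
Therefore, FOLLOW(X) = {$, x}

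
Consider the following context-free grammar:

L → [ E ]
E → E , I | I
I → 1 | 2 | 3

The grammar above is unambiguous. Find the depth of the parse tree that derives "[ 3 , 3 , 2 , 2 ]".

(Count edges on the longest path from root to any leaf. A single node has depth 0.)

6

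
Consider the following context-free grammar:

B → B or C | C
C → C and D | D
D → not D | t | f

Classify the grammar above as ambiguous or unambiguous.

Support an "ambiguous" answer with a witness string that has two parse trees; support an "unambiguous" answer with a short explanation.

Unambiguous - every string in the language has a unique parse tree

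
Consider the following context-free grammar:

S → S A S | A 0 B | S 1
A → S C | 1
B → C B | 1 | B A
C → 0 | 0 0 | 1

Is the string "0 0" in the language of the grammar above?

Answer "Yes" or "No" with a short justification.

No - no valid derivation exists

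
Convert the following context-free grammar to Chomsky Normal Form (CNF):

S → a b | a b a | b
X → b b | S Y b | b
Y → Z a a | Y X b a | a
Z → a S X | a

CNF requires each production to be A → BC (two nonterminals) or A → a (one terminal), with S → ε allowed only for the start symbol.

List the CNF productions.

TA → a; TB → b; S → b; X → b; Y → a; Z → a; S → TA TB; S → TA X0; X0 → TB TA; X → TB TB; X → S X1; X1 → Y TB; Y → Z X2; X2 → TA TA; Y → Y X3; X3 → X X4; X4 → TB TA; Z → TA X5; X5 → S X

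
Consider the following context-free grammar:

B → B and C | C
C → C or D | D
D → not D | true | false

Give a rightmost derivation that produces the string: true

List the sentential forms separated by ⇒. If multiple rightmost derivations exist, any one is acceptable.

B ⇒ C ⇒ D ⇒ true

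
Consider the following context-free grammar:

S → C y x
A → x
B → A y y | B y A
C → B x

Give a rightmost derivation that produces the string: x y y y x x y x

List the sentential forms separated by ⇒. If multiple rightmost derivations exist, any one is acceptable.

S ⇒ C y x ⇒ B x y x ⇒ B y A x y x ⇒ B y x x y x ⇒ A y y y x x y x ⇒ x y y y x x y x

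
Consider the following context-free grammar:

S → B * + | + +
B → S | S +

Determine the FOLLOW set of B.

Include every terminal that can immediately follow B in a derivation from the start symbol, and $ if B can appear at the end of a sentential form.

We compute FOLLOW(B) using the standard algorithm.
FOLLOW(S) starts with {$}.
FIRST(B) = {+}
FIRST(S) = {+}
FOLLOW(B) = {*}
FOLLOW(S) = {$, *, +}
Therefore, FOLLOW(B) = {*}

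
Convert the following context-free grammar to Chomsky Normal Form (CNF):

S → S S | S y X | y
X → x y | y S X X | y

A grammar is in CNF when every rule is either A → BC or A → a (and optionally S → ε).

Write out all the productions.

TY → y; S → y; TX → x; X → y; S → S S; S → S X0; X0 → TY X; X → TX TY; X → TY X1; X1 → S X2; X2 → X X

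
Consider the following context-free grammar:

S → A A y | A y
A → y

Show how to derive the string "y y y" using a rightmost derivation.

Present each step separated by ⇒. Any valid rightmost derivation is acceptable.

S ⇒ A A y ⇒ A y y ⇒ y y y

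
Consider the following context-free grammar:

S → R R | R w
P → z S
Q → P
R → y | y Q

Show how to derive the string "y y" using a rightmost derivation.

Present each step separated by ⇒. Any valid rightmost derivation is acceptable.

S ⇒ R R ⇒ R y ⇒ y y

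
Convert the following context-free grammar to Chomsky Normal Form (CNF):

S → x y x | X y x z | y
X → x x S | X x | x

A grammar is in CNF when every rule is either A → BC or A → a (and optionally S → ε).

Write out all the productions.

TX → x; TY → y; TZ → z; S → y; X → x; S → TX X0; X0 → TY TX; S → X X1; X1 → TY X2; X2 → TX TZ; X → TX X3; X3 → TX S; X → X TX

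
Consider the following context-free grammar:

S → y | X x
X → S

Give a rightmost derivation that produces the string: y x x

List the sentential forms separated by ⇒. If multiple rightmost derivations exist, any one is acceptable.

S ⇒ X x ⇒ S x ⇒ X x x ⇒ S x x ⇒ y x x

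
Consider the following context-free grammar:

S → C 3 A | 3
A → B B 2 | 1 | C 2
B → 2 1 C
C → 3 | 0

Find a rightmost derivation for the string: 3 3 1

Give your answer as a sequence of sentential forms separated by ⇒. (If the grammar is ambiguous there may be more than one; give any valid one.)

S ⇒ C 3 A ⇒ C 3 1 ⇒ 3 3 1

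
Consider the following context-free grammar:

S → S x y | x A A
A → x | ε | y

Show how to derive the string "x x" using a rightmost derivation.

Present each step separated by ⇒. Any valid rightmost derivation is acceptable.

S ⇒ x A A ⇒ x A x ⇒ x x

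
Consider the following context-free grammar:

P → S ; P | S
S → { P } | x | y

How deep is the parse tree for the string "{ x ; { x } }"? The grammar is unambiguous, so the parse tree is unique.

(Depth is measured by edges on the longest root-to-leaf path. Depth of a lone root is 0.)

7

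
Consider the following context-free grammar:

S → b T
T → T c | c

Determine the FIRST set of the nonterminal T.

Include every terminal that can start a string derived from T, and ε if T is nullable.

We compute FIRST(T) using the standard algorithm.
FIRST(S) = {b}
FIRST(T) = {c}
Therefore, FIRST(T) = {c}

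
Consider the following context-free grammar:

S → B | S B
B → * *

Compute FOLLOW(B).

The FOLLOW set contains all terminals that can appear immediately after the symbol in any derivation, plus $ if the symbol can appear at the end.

We compute FOLLOW(B) using the standard algorithm.
FOLLOW(S) starts with {$}.
FIRST(B) = {*}
FIRST(S) = {*}
FOLLOW(B) = {$, *}
FOLLOW(S) = {$, *}
Therefore, FOLLOW(B) = {$, *}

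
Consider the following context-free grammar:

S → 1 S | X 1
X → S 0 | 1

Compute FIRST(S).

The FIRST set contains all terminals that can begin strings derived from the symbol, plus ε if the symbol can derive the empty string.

We compute FIRST(S) using the standard algorithm.
FIRST(S) = {1}
FIRST(X) = {1}
Therefore, FIRST(S) = {1}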